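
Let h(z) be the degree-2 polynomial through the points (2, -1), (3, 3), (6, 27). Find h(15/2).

Using Newton's divided-difference form:
h[2,3] = (3 - (-1)) / (3 - 2) = 4
h[3,6] = (27 - 3) / (6 - 3) = 8
h[2,3,6] = (8 - 4) / (6 - 2) = 1
h(15/2) = -1 + 4·(11/2) + 1·(11/2)·(9/2) = 183/4

183/4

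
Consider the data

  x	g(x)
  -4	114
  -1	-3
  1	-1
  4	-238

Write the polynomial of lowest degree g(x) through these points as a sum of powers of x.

Build the Lagrange basis polynomials:
L_0(x) = (x + 1)(x - 1)(x - 4) / [-120] = -(1/120)x^3 + (1/30)x^2 + (1/120)x - 1/30
L_1(x) = (x + 4)(x - 1)(x - 4) / [30] = (1/30)x^3 - (1/30)x^2 - (8/15)x + 8/15
L_2(x) = (x + 4)(x + 1)(x - 4) / [-30] = -(1/30)x^3 - (1/30)x^2 + (8/15)x + 8/15
L_3(x) = (x + 4)(x + 1)(x - 1) / [120] = (1/120)x^3 + (1/30)x^2 - (1/120)x - 1/30
g(x) = 114·L_0 + (-3)·L_1 + (-1)·L_2 + (-238)·L_3
  114·L_0(x) = -(19/20)x^3 + (19/5)x^2 + (19/20)x - 19/5
  (-3)·L_1(x) = -(1/10)x^3 + (1/10)x^2 + (8/5)x - 8/5
  (-1)·L_2(x) = (1/30)x^3 + (1/30)x^2 - (8/15)x - 8/15
  (-238)·L_3(x) = -(119/60)x^3 - (119/15)x^2 + (119/60)x + 119/15
Adding term by term: -3x^3 - 4x^2 + 4x + 2

g(x) = -3x^3 - 4x^2 + 4x + 2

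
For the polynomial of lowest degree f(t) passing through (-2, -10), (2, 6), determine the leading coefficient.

4

Build the Lagrange basis polynomials:
L_0(t) = (t - 2) / [-4] = -(1/4)t + 1/2
L_1(t) = (t + 2) / [4] = (1/4)t + 1/2
f(t) = (-10)·L_0 + 6·L_1
Only the coefficient of t is needed; take it from each L_i and combine:
(-10)·(-1/4) + 6·(1/4) = 4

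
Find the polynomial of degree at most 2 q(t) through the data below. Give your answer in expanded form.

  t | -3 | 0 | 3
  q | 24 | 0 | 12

q(t) = 2t^2 - 2t

Build the Lagrange basis polynomials:
L_0(t) = t(t - 3) / [18] = (1/18)t^2 - (1/6)t
L_1(t) = (t + 3)(t - 3) / [-9] = -(1/9)t^2 + 1
L_2(t) = (t + 3)t / [18] = (1/18)t^2 + (1/6)t
q(t) = 24·L_0 + 0·L_1 + 12·L_2
  24·L_0(t) = (4/3)t^2 - 4t
  0·L_1(t) = 0
  12·L_2(t) = (2/3)t^2 + 2t
Adding term by term: 2t^2 - 2t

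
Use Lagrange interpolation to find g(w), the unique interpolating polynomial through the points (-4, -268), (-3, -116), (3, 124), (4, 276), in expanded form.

Build the Lagrange basis polynomials:
L_0(w) = (w + 3)(w - 3)(w - 4) / [-56] = -(1/56)w^3 + (1/14)w^2 + (9/56)w - 9/14
L_1(w) = (w + 4)(w - 3)(w - 4) / [42] = (1/42)w^3 - (1/14)w^2 - (8/21)w + 8/7
L_2(w) = (w + 4)(w + 3)(w - 4) / [-42] = -(1/42)w^3 - (1/14)w^2 + (8/21)w + 8/7
L_3(w) = (w + 4)(w + 3)(w - 3) / [56] = (1/56)w^3 + (1/14)w^2 - (9/56)w - 9/14
g(w) = (-268)·L_0 + (-116)·L_1 + 124·L_2 + 276·L_3
  (-268)·L_0(w) = (67/14)w^3 - (134/7)w^2 - (603/14)w + 1206/7
  (-116)·L_1(w) = -(58/21)w^3 + (58/7)w^2 + (928/21)w - 928/7
  124·L_2(w) = -(62/21)w^3 - (62/7)w^2 + (992/21)w + 992/7
  276·L_3(w) = (69/14)w^3 + (138/7)w^2 - (621/14)w - 1242/7
Adding term by term: 4w^3 + 4w + 4

g(w) = 4w^3 + 4w + 4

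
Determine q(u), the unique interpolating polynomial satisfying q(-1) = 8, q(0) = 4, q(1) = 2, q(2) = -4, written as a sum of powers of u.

L_0(u) = u(u - 1)(u - 2) / [-6] = -(1/6)u^3 + (1/2)u^2 - (1/3)u
L_1(u) = (u + 1)(u - 1)(u - 2) / [2] = (1/2)u^3 - u^2 - (1/2)u + 1
L_2(u) = (u + 1)u(u - 2) / [-2] = -(1/2)u^3 + (1/2)u^2 + u
L_3(u) = (u + 1)u(u - 1) / [6] = (1/6)u^3 - (1/6)u
q(u) = 8·L_0 + 4·L_1 + 2·L_2 + (-4)·L_3
  8·L_0(u) = -(4/3)u^3 + 4u^2 - (8/3)u
  4·L_1(u) = 2u^3 - 4u^2 - 2u + 4
  2·L_2(u) = -u^3 + u^2 + 2u
  (-4)·L_3(u) = -(2/3)u^3 + (2/3)u
Adding term by term: -u^3 + u^2 - 2u + 4

q(u) = -u^3 + u^2 - 2u + 4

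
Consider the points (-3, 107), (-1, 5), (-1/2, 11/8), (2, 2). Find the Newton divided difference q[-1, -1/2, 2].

5/2

q[-1,-1/2] = (11/8 - 5) / (-1/2 - (-1)) = -29/4
q[-1/2,2] = (2 - 11/8) / (2 - (-1/2)) = 1/4
q[-1,-1/2,2] = (1/4 - (-29/4)) / (2 - (-1)) = 5/2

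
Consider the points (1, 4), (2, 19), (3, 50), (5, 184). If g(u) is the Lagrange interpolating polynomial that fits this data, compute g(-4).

-41

Evaluate each Lagrange basis at u = -4:
L_0(-4) = (-6)·(-7)·(-9)/[(-1)·(-2)·(-4)] = 189/4
L_1(-4) = (-5)·(-7)·(-9)/[(1)·(-1)·(-3)] = -105
L_2(-4) = (-5)·(-6)·(-9)/[(2)·(1)·(-2)] = 135/2
L_3(-4) = (-5)·(-6)·(-7)/[(4)·(3)·(2)] = -35/4
Sum: 4·(189/4) + 19·(-105) + 50·(135/2) + 184·(-35/4) = -41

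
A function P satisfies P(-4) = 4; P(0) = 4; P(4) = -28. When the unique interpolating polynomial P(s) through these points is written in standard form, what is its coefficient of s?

-4

L_0(s) = s(s - 4) / [32] = (1/32)s^2 - (1/8)s
L_1(s) = (s + 4)(s - 4) / [-16] = -(1/16)s^2 + 1
L_2(s) = (s + 4)s / [32] = (1/32)s^2 + (1/8)s
P(s) = 4·L_0 + 4·L_1 + (-28)·L_2
Only the coefficient of s is needed; take it from each L_i and combine:
4·(-1/8) + 4·(0) + (-28)·(1/8) = -4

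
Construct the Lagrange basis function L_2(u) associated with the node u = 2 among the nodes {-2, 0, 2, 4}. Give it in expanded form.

L_2(u) = -(1/16)u^3 + (1/8)u^2 + (1/2)u

L_2(u) = (u + 2)u(u - 4) / [(4)·(2)·(-2)]
       = (u^3 - 2u^2 - 8u) / (-16)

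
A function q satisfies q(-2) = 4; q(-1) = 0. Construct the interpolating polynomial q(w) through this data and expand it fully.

L_0(w) = (w + 1) / [-1] = -w - 1
L_1(w) = (w + 2) / [1] = w + 2
q(w) = 4·L_0 + 0·L_1
  4·L_0(w) = -4w - 4
  0·L_1(w) = 0
Adding term by term: -4w - 4

q(w) = -4w - 4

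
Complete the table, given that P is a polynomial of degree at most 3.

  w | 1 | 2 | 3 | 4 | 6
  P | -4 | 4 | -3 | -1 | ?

126

The 4 known values determine P uniquely (degree ≤ 3).
L_0(6) = (4)·(3)·(2)/[(-1)·(-2)·(-3)] = -4
L_1(6) = (5)·(3)·(2)/[(1)·(-1)·(-2)] = 15
L_2(6) = (5)·(4)·(2)/[(2)·(1)·(-1)] = -20
L_3(6) = (5)·(4)·(3)/[(3)·(2)·(1)] = 10
Sum: (-4)·(-4) + 4·(15) + (-3)·(-20) + (-1)·(10) = 126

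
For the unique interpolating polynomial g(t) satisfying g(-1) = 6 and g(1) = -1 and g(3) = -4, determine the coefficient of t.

Build the Lagrange basis polynomials:
L_0(t) = (t - 1)(t - 3) / [8] = (1/8)t^2 - (1/2)t + 3/8
L_1(t) = (t + 1)(t - 3) / [-4] = -(1/4)t^2 + (1/2)t + 3/4
L_2(t) = (t + 1)(t - 1) / [8] = (1/8)t^2 - 1/8
g(t) = 6·L_0 + (-1)·L_1 + (-4)·L_2
Only the coefficient of t is needed; take it from each L_i and combine:
6·(-1/2) + (-1)·(1/2) + (-4)·(0) = -7/2

-7/2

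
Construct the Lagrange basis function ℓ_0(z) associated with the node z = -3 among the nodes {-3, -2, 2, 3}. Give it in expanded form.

ℓ_0(z) = -(1/30)z^3 + (1/10)z^2 + (2/15)z - 2/5

ℓ_0(z) = (z + 2)(z - 2)(z - 3) / [(-1)·(-5)·(-6)]
       = (z^3 - 3z^2 - 4z + 12) / (-30)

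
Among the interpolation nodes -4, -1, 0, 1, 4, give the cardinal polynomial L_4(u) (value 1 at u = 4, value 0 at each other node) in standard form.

L_4(u) = (u + 4)(u + 1)u(u - 1) / [(8)·(5)·(4)·(3)]
       = (u^4 + 4u^3 - u^2 - 4u) / (480)

L_4(u) = (1/480)u^4 + (1/120)u^3 - (1/480)u^2 - (1/120)u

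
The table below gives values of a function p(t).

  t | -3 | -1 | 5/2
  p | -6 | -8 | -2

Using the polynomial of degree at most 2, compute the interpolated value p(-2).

-577/77

Using Newton's divided-difference form:
p[-3,-1] = (-8 - (-6)) / (-1 - (-3)) = -1
p[-1,5/2] = (-2 - (-8)) / (5/2 - (-1)) = 12/7
p[-3,-1,5/2] = (12/7 - (-1)) / (5/2 - (-3)) = 38/77
p(-2) = -6 + (-1)·(1) + (38/77)·(1)·(-1) = -577/77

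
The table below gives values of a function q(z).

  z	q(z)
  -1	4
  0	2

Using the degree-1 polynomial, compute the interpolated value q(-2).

L_0(-2) = (-2)/[(-1)] = 2
L_1(-2) = (-1)/[(1)] = -1
Sum: 4·(2) + 2·(-1) = 6

6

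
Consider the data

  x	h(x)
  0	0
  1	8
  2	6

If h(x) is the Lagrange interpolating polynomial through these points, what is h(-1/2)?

-31/4

Evaluate each Lagrange basis at x = -1/2:
L_0(-1/2) = (-3/2)·(-5/2)/[(-1)·(-2)] = 15/8
L_1(-1/2) = (-1/2)·(-5/2)/[(1)·(-1)] = -5/4
L_2(-1/2) = (-1/2)·(-3/2)/[(2)·(1)] = 3/8
Sum: 0 + 8·(-5/4) + 6·(3/8) = -31/4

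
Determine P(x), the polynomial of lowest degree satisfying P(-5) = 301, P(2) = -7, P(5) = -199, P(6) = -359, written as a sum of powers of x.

P(x) = -2x^3 + 2x^2 + 1

Build the Lagrange basis polynomials:
L_0(x) = (x - 2)(x - 5)(x - 6) / [-770] = -(1/770)x^3 + (13/770)x^2 - (26/385)x + 6/77
L_1(x) = (x + 5)(x - 5)(x - 6) / [84] = (1/84)x^3 - (1/14)x^2 - (25/84)x + 25/14
L_2(x) = (x + 5)(x - 2)(x - 6) / [-30] = -(1/30)x^3 + (1/10)x^2 + (14/15)x - 2
L_3(x) = (x + 5)(x - 2)(x - 5) / [44] = (1/44)x^3 - (1/22)x^2 - (25/44)x + 25/22
P(x) = 301·L_0 + (-7)·L_1 + (-199)·L_2 + (-359)·L_3
  301·L_0(x) = -(43/110)x^3 + (559/110)x^2 - (1118/55)x + 258/11
  (-7)·L_1(x) = -(1/12)x^3 + (1/2)x^2 + (25/12)x - 25/2
  (-199)·L_2(x) = (199/30)x^3 - (199/10)x^2 - (2786/15)x + 398
  (-359)·L_3(x) = -(359/44)x^3 + (359/22)x^2 + (8975/44)x - 8975/22
Adding term by term: -2x^3 + 2x^2 + 1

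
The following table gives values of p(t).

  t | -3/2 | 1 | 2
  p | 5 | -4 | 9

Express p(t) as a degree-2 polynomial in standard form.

Build the Lagrange basis polynomials:
L_0(t) = (t - 1)(t - 2) / [35/4] = (4/35)t^2 - (12/35)t + 8/35
L_1(t) = (t + 3/2)(t - 2) / [-5/2] = -(2/5)t^2 + (1/5)t + 6/5
L_2(t) = (t + 3/2)(t - 1) / [7/2] = (2/7)t^2 + (1/7)t - 3/7
p(t) = 5·L_0 + (-4)·L_1 + 9·L_2
  5·L_0(t) = (4/7)t^2 - (12/7)t + 8/7
  (-4)·L_1(t) = (8/5)t^2 - (4/5)t - 24/5
  9·L_2(t) = (18/7)t^2 + (9/7)t - 27/7
Adding term by term: (166/35)t^2 - (43/35)t - 263/35

p(t) = (166/35)t^2 - (43/35)t - 263/35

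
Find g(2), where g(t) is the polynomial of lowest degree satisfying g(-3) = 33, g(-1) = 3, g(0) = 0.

18

L_0(2) = (3)·(2)/[(-2)·(-3)] = 1
L_1(2) = (5)·(2)/[(2)·(-1)] = -5
L_2(2) = (5)·(3)/[(3)·(1)] = 5
Sum: 33·(1) + 3·(-5) + 0 = 18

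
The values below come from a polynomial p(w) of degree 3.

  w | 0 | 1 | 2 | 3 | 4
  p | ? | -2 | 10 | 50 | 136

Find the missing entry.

The 4 known values determine p uniquely (degree ≤ 3).
L_0(0) = (-2)·(-3)·(-4)/[(-1)·(-2)·(-3)] = 4
L_1(0) = (-1)·(-3)·(-4)/[(1)·(-1)·(-2)] = -6
L_2(0) = (-1)·(-2)·(-4)/[(2)·(1)·(-1)] = 4
L_3(0) = (-1)·(-2)·(-3)/[(3)·(2)·(1)] = -1
Sum: (-2)·(4) + 10·(-6) + 50·(4) + 136·(-1) = -4

-4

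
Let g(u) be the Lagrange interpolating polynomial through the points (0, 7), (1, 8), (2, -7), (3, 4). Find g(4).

83

Evaluate each Lagrange basis at u = 4:
L_0(4) = (3)·(2)·(1)/[(-1)·(-2)·(-3)] = -1
L_1(4) = (4)·(2)·(1)/[(1)·(-1)·(-2)] = 4
L_2(4) = (4)·(3)·(1)/[(2)·(1)·(-1)] = -6
L_3(4) = (4)·(3)·(2)/[(3)·(2)·(1)] = 4
Sum: 7·(-1) + 8·(4) + (-7)·(-6) + 4·(4) = 83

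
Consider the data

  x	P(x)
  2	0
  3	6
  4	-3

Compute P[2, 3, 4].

P[2,3] = (6 - 0) / (3 - 2) = 6
P[3,4] = (-3 - 6) / (4 - 3) = -9
P[2,3,4] = (-9 - 6) / (4 - 2) = -15/2

-15/2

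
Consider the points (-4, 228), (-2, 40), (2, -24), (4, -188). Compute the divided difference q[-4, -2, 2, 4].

q[-4,-2] = (40 - 228) / (-2 - (-4)) = -94
q[-2,2] = (-24 - 40) / (2 - (-2)) = -16
q[2,4] = (-188 - (-24)) / (4 - 2) = -82
q[-4,-2,2] = (-16 - (-94)) / (2 - (-4)) = 13
q[-2,2,4] = (-82 - (-16)) / (4 - (-2)) = -11
q[-4,-2,2,4] = (-11 - 13) / (4 - (-4)) = -3

-3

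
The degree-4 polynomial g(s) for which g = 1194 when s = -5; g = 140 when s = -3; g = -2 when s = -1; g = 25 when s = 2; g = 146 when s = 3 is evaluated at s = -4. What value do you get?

475

Evaluate each Lagrange basis at s = -4:
L_0(-4) = (-1)·(-3)·(-6)·(-7)/[(-2)·(-4)·(-7)·(-8)] = 9/32
L_1(-4) = (1)·(-3)·(-6)·(-7)/[(2)·(-2)·(-5)·(-6)] = 21/20
L_2(-4) = (1)·(-1)·(-6)·(-7)/[(4)·(2)·(-3)·(-4)] = -7/16
L_3(-4) = (1)·(-1)·(-3)·(-7)/[(7)·(5)·(3)·(-1)] = 1/5
L_4(-4) = (1)·(-1)·(-3)·(-6)/[(8)·(6)·(4)·(1)] = -3/32
Sum: 1194·(9/32) + 140·(21/20) + (-2)·(-7/16) + 25·(1/5) + 146·(-3/32) = 475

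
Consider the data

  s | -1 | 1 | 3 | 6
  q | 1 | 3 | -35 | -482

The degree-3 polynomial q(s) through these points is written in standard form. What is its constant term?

L_0(s) = (s - 1)(s - 3)(s - 6) / [-56] = -(1/56)s^3 + (5/28)s^2 - (27/56)s + 9/28
L_1(s) = (s + 1)(s - 3)(s - 6) / [20] = (1/20)s^3 - (2/5)s^2 + (9/20)s + 9/10
L_2(s) = (s + 1)(s - 1)(s - 6) / [-24] = -(1/24)s^3 + (1/4)s^2 + (1/24)s - 1/4
L_3(s) = (s + 1)(s - 1)(s - 3) / [105] = (1/105)s^3 - (1/35)s^2 - (1/105)s + 1/35
q(s) = 1·L_0 + 3·L_1 + (-35)·L_2 + (-482)·L_3
Only the constant term is needed; take it from each L_i and combine:
1·(9/28) + 3·(9/10) + (-35)·(-1/4) + (-482)·(1/35) = -2

-2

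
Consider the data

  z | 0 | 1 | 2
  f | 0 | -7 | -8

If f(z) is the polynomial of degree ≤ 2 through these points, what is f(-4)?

L_0(-4) = (-5)·(-6)/[(-1)·(-2)] = 15
L_1(-4) = (-4)·(-6)/[(1)·(-1)] = -24
L_2(-4) = (-4)·(-5)/[(2)·(1)] = 10
Sum: 0 + (-7)·(-24) + (-8)·(10) = 88

88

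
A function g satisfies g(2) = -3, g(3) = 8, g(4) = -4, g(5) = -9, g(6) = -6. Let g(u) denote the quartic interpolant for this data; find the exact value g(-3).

Evaluate each Lagrange basis at u = -3:
L_0(-3) = (-6)·(-7)·(-8)·(-9)/[(-1)·(-2)·(-3)·(-4)] = 126
L_1(-3) = (-5)·(-7)·(-8)·(-9)/[(1)·(-1)·(-2)·(-3)] = -420
L_2(-3) = (-5)·(-6)·(-8)·(-9)/[(2)·(1)·(-1)·(-2)] = 540
L_3(-3) = (-5)·(-6)·(-7)·(-9)/[(3)·(2)·(1)·(-1)] = -315
L_4(-3) = (-5)·(-6)·(-7)·(-8)/[(4)·(3)·(2)·(1)] = 70
Sum: (-3)·(126) + 8·(-420) + (-4)·(540) + (-9)·(-315) + (-6)·(70) = -3483

-3483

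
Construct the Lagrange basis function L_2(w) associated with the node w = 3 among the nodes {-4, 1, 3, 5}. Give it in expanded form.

L_2(w) = -(1/28)w^3 + (1/14)w^2 + (19/28)w - 5/7

L_2(w) = (w + 4)(w - 1)(w - 5) / [(7)·(2)·(-2)]
       = (w^3 - 2w^2 - 19w + 20) / (-28)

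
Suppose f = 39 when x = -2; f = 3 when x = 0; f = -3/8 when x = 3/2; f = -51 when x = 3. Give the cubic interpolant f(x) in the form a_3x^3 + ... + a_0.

Newton's divided differences:
f[-2,0] = (3 - 39) / (0 - (-2)) = -18
f[0,3/2] = (-3/8 - 3) / (3/2 - 0) = -9/4
f[3/2,3] = (-51 - (-3/8)) / (3 - 3/2) = -135/4
f[-2,0,3/2] = (-9/4 - (-18)) / (3/2 - (-2)) = 9/2
f[0,3/2,3] = (-135/4 - (-9/4)) / (3 - 0) = -21/2
f[-2,0,3/2,3] = (-21/2 - 9/2) / (3 - (-2)) = -3
f(x) = 39 + (-18)·(x + 2) + (9/2)·(x + 2)x + (-3)·(x + 2)x(x - 3/2)
Expanding: f(x) = -3x^3 + 3x^2 + 3

f(x) = -3x^3 + 3x^2 + 3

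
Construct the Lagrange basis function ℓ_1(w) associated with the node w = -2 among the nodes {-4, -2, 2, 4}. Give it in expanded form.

ℓ_1(w) = (w + 4)(w - 2)(w - 4) / [(2)·(-4)·(-6)]
       = (w^3 - 2w^2 - 16w + 32) / (48)

ℓ_1(w) = (1/48)w^3 - (1/24)w^2 - (1/3)w + 2/3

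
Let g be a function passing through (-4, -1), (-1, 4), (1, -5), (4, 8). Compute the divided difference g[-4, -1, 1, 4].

g[-4,-1] = (4 - (-1)) / (-1 - (-4)) = 5/3
g[-1,1] = (-5 - 4) / (1 - (-1)) = -9/2
g[1,4] = (8 - (-5)) / (4 - 1) = 13/3
g[-4,-1,1] = (-9/2 - 5/3) / (1 - (-4)) = -37/30
g[-1,1,4] = (13/3 - (-9/2)) / (4 - (-1)) = 53/30
g[-4,-1,1,4] = (53/30 - (-37/30)) / (4 - (-4)) = 3/8

3/8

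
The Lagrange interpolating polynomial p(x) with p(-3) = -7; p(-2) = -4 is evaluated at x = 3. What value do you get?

11

Evaluate each Lagrange basis at x = 3:
L_0(3) = (5)/[(-1)] = -5
L_1(3) = (6)/[(1)] = 6
Sum: (-7)·(-5) + (-4)·(6) = 11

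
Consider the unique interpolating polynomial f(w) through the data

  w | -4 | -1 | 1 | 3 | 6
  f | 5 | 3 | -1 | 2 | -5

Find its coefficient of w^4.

-167/4200

L_0(w) = (w + 1)(w - 1)(w - 3)(w - 6) / [1050] = (1/1050)w^4 - (3/350)w^3 + (17/1050)w^2 + (3/350)w - 3/175
L_1(w) = (w + 4)(w - 1)(w - 3)(w - 6) / [-168] = -(1/168)w^4 + (1/28)w^3 + (13/168)w^2 - (15/28)w + 3/7
L_2(w) = (w + 4)(w + 1)(w - 3)(w - 6) / [100] = (1/100)w^4 - (1/25)w^3 - (23/100)w^2 + (27/50)w + 18/25
L_3(w) = (w + 4)(w + 1)(w - 1)(w - 6) / [-168] = -(1/168)w^4 + (1/84)w^3 + (25/168)w^2 - (1/84)w - 1/7
L_4(w) = (w + 4)(w + 1)(w - 1)(w - 3) / [1050] = (1/1050)w^4 + (1/1050)w^3 - (13/1050)w^2 - (1/1050)w + 2/175
f(w) = 5·L_0 + 3·L_1 + (-1)·L_2 + 2·L_3 + (-5)·L_4
Only the coefficient of w^4 is needed; take it from each L_i and combine:
5·(1/1050) + 3·(-1/168) + (-1)·(1/100) + 2·(-1/168) + (-5)·(1/1050) = -167/4200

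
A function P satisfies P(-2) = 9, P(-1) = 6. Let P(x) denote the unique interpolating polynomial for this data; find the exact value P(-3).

L_0(-3) = (-2)/[(-1)] = 2
L_1(-3) = (-1)/[(1)] = -1
Sum: 9·(2) + 6·(-1) = 12

12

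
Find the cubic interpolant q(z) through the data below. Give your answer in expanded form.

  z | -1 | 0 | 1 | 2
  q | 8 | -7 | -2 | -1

q(z) = -4z^3 + 10z^2 - z - 7

L_0(z) = z(z - 1)(z - 2) / [-6] = -(1/6)z^3 + (1/2)z^2 - (1/3)z
L_1(z) = (z + 1)(z - 1)(z - 2) / [2] = (1/2)z^3 - z^2 - (1/2)z + 1
L_2(z) = (z + 1)z(z - 2) / [-2] = -(1/2)z^3 + (1/2)z^2 + z
L_3(z) = (z + 1)z(z - 1) / [6] = (1/6)z^3 - (1/6)z
q(z) = 8·L_0 + (-7)·L_1 + (-2)·L_2 + (-1)·L_3
  8·L_0(z) = -(4/3)z^3 + 4z^2 - (8/3)z
  (-7)·L_1(z) = -(7/2)z^3 + 7z^2 + (7/2)z - 7
  (-2)·L_2(z) = z^3 - z^2 - 2z
  (-1)·L_3(z) = -(1/6)z^3 + (1/6)z
Adding term by term: -4z^3 + 10z^2 - z - 7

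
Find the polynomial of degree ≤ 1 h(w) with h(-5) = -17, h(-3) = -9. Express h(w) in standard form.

h(w) = 4w + 3

Build the Lagrange basis polynomials:
L_0(w) = (w + 3) / [-2] = -(1/2)w - 3/2
L_1(w) = (w + 5) / [2] = (1/2)w + 5/2
h(w) = (-17)·L_0 + (-9)·L_1
  (-17)·L_0(w) = (17/2)w + 51/2
  (-9)·L_1(w) = -(9/2)w - 45/2
Adding term by term: 4w + 3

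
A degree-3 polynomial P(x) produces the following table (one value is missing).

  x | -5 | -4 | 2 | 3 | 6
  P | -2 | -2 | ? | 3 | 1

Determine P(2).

The 4 known values determine P uniquely (degree ≤ 3).
L_0(2) = (6)·(-1)·(-4)/[(-1)·(-8)·(-11)] = -3/11
L_1(2) = (7)·(-1)·(-4)/[(1)·(-7)·(-10)] = 2/5
L_2(2) = (7)·(6)·(-4)/[(8)·(7)·(-3)] = 1
L_3(2) = (7)·(6)·(-1)/[(11)·(10)·(3)] = -7/55
Sum: (-2)·(-3/11) + (-2)·(2/5) + 3·(1) + 1·(-7/55) = 144/55

144/55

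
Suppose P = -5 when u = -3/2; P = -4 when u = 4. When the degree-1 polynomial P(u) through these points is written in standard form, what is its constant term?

Build the Lagrange basis polynomials:
L_0(u) = (u - 4) / [-11/2] = -(2/11)u + 8/11
L_1(u) = (u + 3/2) / [11/2] = (2/11)u + 3/11
P(u) = (-5)·L_0 + (-4)·L_1
Only the constant term is needed; take it from each L_i and combine:
(-5)·(8/11) + (-4)·(3/11) = -52/11

-52/11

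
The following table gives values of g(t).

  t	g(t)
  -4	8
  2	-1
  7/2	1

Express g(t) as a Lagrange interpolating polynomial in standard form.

Build the Lagrange basis polynomials:
L_0(t) = (t - 2)(t - 7/2) / [45] = (1/45)t^2 - (11/90)t + 7/45
L_1(t) = (t + 4)(t - 7/2) / [-9] = -(1/9)t^2 - (1/18)t + 14/9
L_2(t) = (t + 4)(t - 2) / [45/4] = (4/45)t^2 + (8/45)t - 32/45
g(t) = 8·L_0 + (-1)·L_1 + 1·L_2
  8·L_0(t) = (8/45)t^2 - (44/45)t + 56/45
  (-1)·L_1(t) = (1/9)t^2 + (1/18)t - 14/9
  1·L_2(t) = (4/45)t^2 + (8/45)t - 32/45
Adding term by term: (17/45)t^2 - (67/90)t - 46/45

g(t) = (17/45)t^2 - (67/90)t - 46/45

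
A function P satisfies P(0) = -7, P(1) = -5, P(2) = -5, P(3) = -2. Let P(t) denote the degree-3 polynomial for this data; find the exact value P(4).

9

Evaluate each Lagrange basis at t = 4:
L_0(4) = (3)·(2)·(1)/[(-1)·(-2)·(-3)] = -1
L_1(4) = (4)·(2)·(1)/[(1)·(-1)·(-2)] = 4
L_2(4) = (4)·(3)·(1)/[(2)·(1)·(-1)] = -6
L_3(4) = (4)·(3)·(2)/[(3)·(2)·(1)] = 4
Sum: (-7)·(-1) + (-5)·(4) + (-5)·(-6) + (-2)·(4) = 9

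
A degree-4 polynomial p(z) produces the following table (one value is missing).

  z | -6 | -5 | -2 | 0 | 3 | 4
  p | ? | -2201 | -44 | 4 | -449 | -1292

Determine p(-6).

-4652

The 5 known values determine p uniquely (degree ≤ 4).
L_0(-6) = (-4)·(-6)·(-9)·(-10)/[(-3)·(-5)·(-8)·(-9)] = 2
L_1(-6) = (-1)·(-6)·(-9)·(-10)/[(3)·(-2)·(-5)·(-6)] = -3
L_2(-6) = (-1)·(-4)·(-9)·(-10)/[(5)·(2)·(-3)·(-4)] = 3
L_3(-6) = (-1)·(-4)·(-6)·(-10)/[(8)·(5)·(3)·(-1)] = -2
L_4(-6) = (-1)·(-4)·(-6)·(-9)/[(9)·(6)·(4)·(1)] = 1
Sum: (-2201)·(2) + (-44)·(-3) + 4·(3) + (-449)·(-2) + (-1292)·(1) = -4652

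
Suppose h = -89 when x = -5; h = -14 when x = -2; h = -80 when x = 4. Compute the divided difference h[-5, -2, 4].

-4

h[-5,-2] = (-14 - (-89)) / (-2 - (-5)) = 25
h[-2,4] = (-80 - (-14)) / (4 - (-2)) = -11
h[-5,-2,4] = (-11 - 25) / (4 - (-5)) = -4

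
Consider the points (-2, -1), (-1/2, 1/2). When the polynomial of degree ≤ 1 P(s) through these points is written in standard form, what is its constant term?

Build the Lagrange basis polynomials:
L_0(s) = (s + 1/2) / [-3/2] = -(2/3)s - 1/3
L_1(s) = (s + 2) / [3/2] = (2/3)s + 4/3
P(s) = (-1)·L_0 + (1/2)·L_1
Only the constant term is needed; take it from each L_i and combine:
(-1)·(-1/3) + (1/2)·(4/3) = 1

1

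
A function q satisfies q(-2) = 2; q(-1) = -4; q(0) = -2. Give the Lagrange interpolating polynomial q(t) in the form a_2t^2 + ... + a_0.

L_0(t) = (t + 1)t / [2] = (1/2)t^2 + (1/2)t
L_1(t) = (t + 2)t / [-1] = -t^2 - 2t
L_2(t) = (t + 2)(t + 1) / [2] = (1/2)t^2 + (3/2)t + 1
q(t) = 2·L_0 + (-4)·L_1 + (-2)·L_2
  2·L_0(t) = t^2 + t
  (-4)·L_1(t) = 4t^2 + 8t
  (-2)·L_2(t) = -t^2 - 3t - 2
Adding term by term: 4t^2 + 6t - 2

q(t) = 4t^2 + 6t - 2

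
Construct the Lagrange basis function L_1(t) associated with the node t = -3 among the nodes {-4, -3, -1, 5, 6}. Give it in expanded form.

L_1(t) = -(1/144)t^4 + (1/24)t^3 + (7/48)t^2 - (53/72)t - 5/6

L_1(t) = (t + 4)(t + 1)(t - 5)(t - 6) / [(1)·(-2)·(-8)·(-9)]
       = (t^4 - 6t^3 - 21t^2 + 106t + 120) / (-144)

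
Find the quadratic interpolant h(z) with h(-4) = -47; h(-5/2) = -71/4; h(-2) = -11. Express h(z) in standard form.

h(z) = -3z^2 + 1

Build the Lagrange basis polynomials:
L_0(z) = (z + 5/2)(z + 2) / [3] = (1/3)z^2 + (3/2)z + 5/3
L_1(z) = (z + 4)(z + 2) / [-3/4] = -(4/3)z^2 - 8z - 32/3
L_2(z) = (z + 4)(z + 5/2) / [1] = z^2 + (13/2)z + 10
h(z) = (-47)·L_0 + (-71/4)·L_1 + (-11)·L_2
  (-47)·L_0(z) = -(47/3)z^2 - (141/2)z - 235/3
  (-71/4)·L_1(z) = (71/3)z^2 + 142z + 568/3
  (-11)·L_2(z) = -11z^2 - (143/2)z - 110
Adding term by term: -3z^2 + 1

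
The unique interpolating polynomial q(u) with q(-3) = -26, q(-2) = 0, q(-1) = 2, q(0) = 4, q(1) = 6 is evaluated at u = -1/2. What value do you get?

L_0(-1/2) = (3/2)·(1/2)·(-1/2)·(-3/2)/[(-1)·(-2)·(-3)·(-4)] = 3/128
L_1(-1/2) = (5/2)·(1/2)·(-1/2)·(-3/2)/[(1)·(-1)·(-2)·(-3)] = -5/32
L_2(-1/2) = (5/2)·(3/2)·(-1/2)·(-3/2)/[(2)·(1)·(-1)·(-2)] = 45/64
L_3(-1/2) = (5/2)·(3/2)·(1/2)·(-3/2)/[(3)·(2)·(1)·(-1)] = 15/32
L_4(-1/2) = (5/2)·(3/2)·(1/2)·(-1/2)/[(4)·(3)·(2)·(1)] = -5/128
Sum: (-26)·(3/128) + 0 + 2·(45/64) + 4·(15/32) + 6·(-5/128) = 39/16

39/16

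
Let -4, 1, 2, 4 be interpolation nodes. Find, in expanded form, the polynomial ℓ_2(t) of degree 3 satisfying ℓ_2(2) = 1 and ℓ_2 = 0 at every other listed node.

ℓ_2(t) = -(1/12)t^3 + (1/12)t^2 + (4/3)t - 4/3

ℓ_2(t) = (t + 4)(t - 1)(t - 4) / [(6)·(1)·(-2)]
       = (t^3 - t^2 - 16t + 16) / (-12)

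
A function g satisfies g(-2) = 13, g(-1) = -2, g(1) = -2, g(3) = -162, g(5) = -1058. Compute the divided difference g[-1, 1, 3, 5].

-12

g[-1,1] = (-2 - (-2)) / (1 - (-1)) = 0
g[1,3] = (-162 - (-2)) / (3 - 1) = -80
g[3,5] = (-1058 - (-162)) / (5 - 3) = -448
g[-1,1,3] = (-80 - 0) / (3 - (-1)) = -20
g[1,3,5] = (-448 - (-80)) / (5 - 1) = -92
g[-1,1,3,5] = (-92 - (-20)) / (5 - (-1)) = -12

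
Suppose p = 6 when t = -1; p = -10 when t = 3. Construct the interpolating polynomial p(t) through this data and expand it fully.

Build the Lagrange basis polynomials:
L_0(t) = (t - 3) / [-4] = -(1/4)t + 3/4
L_1(t) = (t + 1) / [4] = (1/4)t + 1/4
p(t) = 6·L_0 + (-10)·L_1
  6·L_0(t) = -(3/2)t + 9/2
  (-10)·L_1(t) = -(5/2)t - 5/2
Adding term by term: -4t + 2

p(t) = -4t + 2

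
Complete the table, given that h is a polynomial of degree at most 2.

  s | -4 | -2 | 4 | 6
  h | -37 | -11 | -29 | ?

The 3 known values determine h uniquely (degree ≤ 2).
L_0(6) = (8)·(2)/[(-2)·(-8)] = 1
L_1(6) = (10)·(2)/[(2)·(-6)] = -5/3
L_2(6) = (10)·(8)/[(8)·(6)] = 5/3
Sum: (-37)·(1) + (-11)·(-5/3) + (-29)·(5/3) = -67

-67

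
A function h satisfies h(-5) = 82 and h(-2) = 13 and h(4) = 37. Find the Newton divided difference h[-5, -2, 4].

h[-5,-2] = (13 - 82) / (-2 - (-5)) = -23
h[-2,4] = (37 - 13) / (4 - (-2)) = 4
h[-5,-2,4] = (4 - (-23)) / (4 - (-5)) = 3

3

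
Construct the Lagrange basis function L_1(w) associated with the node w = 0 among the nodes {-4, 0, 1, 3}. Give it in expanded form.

L_1(w) = (w + 4)(w - 1)(w - 3) / [(4)·(-1)·(-3)]
       = (w^3 - 13w + 12) / (12)

L_1(w) = (1/12)w^3 - (13/12)w + 1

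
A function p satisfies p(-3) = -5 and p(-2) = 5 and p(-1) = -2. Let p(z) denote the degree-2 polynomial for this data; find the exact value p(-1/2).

Using Newton's divided-difference form:
p[-3,-2] = (5 - (-5)) / (-2 - (-3)) = 10
p[-2,-1] = (-2 - 5) / (-1 - (-2)) = -7
p[-3,-2,-1] = (-7 - 10) / (-1 - (-3)) = -17/2
p(-1/2) = -5 + 10·(5/2) + (-17/2)·(5/2)·(3/2) = -95/8

-95/8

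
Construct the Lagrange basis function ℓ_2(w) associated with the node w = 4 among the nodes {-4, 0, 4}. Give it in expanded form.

ℓ_2(w) = (1/32)w^2 + (1/8)w

ℓ_2(w) = (w + 4)w / [(8)·(4)]
       = (w^2 + 4w) / (32)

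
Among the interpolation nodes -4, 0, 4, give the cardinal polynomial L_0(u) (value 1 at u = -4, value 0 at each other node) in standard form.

L_0(u) = (1/32)u^2 - (1/8)u

L_0(u) = u(u - 4) / [(-4)·(-8)]
       = (u^2 - 4u) / (32)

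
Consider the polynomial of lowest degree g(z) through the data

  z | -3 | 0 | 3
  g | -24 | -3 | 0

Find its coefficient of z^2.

L_0(z) = z(z - 3) / [18] = (1/18)z^2 - (1/6)z
L_1(z) = (z + 3)(z - 3) / [-9] = -(1/9)z^2 + 1
L_2(z) = (z + 3)z / [18] = (1/18)z^2 + (1/6)z
g(z) = (-24)·L_0 + (-3)·L_1 + 0·L_2
Only the coefficient of z^2 is needed; take it from each L_i and combine:
(-24)·(1/18) + (-3)·(-1/9) + 0·(1/18) = -1

-1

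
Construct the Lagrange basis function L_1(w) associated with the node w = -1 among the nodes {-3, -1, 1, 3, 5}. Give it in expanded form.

L_1(w) = (w + 3)(w - 1)(w - 3)(w - 5) / [(2)·(-2)·(-4)·(-6)]
       = (w^4 - 6w^3 - 4w^2 + 54w - 45) / (-96)

L_1(w) = -(1/96)w^4 + (1/16)w^3 + (1/24)w^2 - (9/16)w + 15/32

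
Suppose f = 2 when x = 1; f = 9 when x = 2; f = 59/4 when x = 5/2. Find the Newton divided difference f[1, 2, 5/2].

3

f[1,2] = (9 - 2) / (2 - 1) = 7
f[2,5/2] = (59/4 - 9) / (5/2 - 2) = 23/2
f[1,2,5/2] = (23/2 - 7) / (5/2 - 1) = 3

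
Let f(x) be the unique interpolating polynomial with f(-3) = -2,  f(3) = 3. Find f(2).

13/6

Evaluate each Lagrange basis at x = 2:
L_0(2) = (-1)/[(-6)] = 1/6
L_1(2) = (5)/[(6)] = 5/6
Sum: (-2)·(1/6) + 3·(5/6) = 13/6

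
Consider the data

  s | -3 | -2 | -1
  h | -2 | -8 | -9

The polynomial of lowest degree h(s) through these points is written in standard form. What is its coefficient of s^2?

5/2

L_0(s) = (s + 2)(s + 1) / [2] = (1/2)s^2 + (3/2)s + 1
L_1(s) = (s + 3)(s + 1) / [-1] = -s^2 - 4s - 3
L_2(s) = (s + 3)(s + 2) / [2] = (1/2)s^2 + (5/2)s + 3
h(s) = (-2)·L_0 + (-8)·L_1 + (-9)·L_2
Only the coefficient of s^2 is needed; take it from each L_i and combine:
(-2)·(1/2) + (-8)·(-1) + (-9)·(1/2) = 5/2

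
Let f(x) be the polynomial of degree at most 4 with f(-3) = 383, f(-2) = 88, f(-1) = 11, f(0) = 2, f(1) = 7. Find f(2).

68

L_0(2) = (4)·(3)·(2)·(1)/[(-1)·(-2)·(-3)·(-4)] = 1
L_1(2) = (5)·(3)·(2)·(1)/[(1)·(-1)·(-2)·(-3)] = -5
L_2(2) = (5)·(4)·(2)·(1)/[(2)·(1)·(-1)·(-2)] = 10
L_3(2) = (5)·(4)·(3)·(1)/[(3)·(2)·(1)·(-1)] = -10
L_4(2) = (5)·(4)·(3)·(2)/[(4)·(3)·(2)·(1)] = 5
Sum: 383·(1) + 88·(-5) + 11·(10) + 2·(-10) + 7·(5) = 68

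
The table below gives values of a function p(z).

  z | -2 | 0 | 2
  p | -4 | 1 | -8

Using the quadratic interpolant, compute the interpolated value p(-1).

1/4

Evaluate each Lagrange basis at z = -1:
L_0(-1) = (-1)·(-3)/[(-2)·(-4)] = 3/8
L_1(-1) = (1)·(-3)/[(2)·(-2)] = 3/4
L_2(-1) = (1)·(-1)/[(4)·(2)] = -1/8
Sum: (-4)·(3/8) + 1·(3/4) + (-8)·(-1/8) = 1/4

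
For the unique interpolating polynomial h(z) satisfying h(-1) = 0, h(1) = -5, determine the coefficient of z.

Build the Lagrange basis polynomials:
L_0(z) = (z - 1) / [-2] = -(1/2)z + 1/2
L_1(z) = (z + 1) / [2] = (1/2)z + 1/2
h(z) = 0·L_0 + (-5)·L_1
Only the coefficient of z is needed; take it from each L_i and combine:
0·(-1/2) + (-5)·(1/2) = -5/2

-5/2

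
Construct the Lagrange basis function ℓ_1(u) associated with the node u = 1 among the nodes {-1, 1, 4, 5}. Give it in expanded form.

ℓ_1(u) = (1/24)u^3 - (1/3)u^2 + (11/24)u + 5/6

ℓ_1(u) = (u + 1)(u - 4)(u - 5) / [(2)·(-3)·(-4)]
       = (u^3 - 8u^2 + 11u + 20) / (24)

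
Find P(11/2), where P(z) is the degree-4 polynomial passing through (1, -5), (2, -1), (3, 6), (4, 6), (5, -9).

-1541/64

L_0(11/2) = (7/2)·(5/2)·(3/2)·(1/2)/[(-1)·(-2)·(-3)·(-4)] = 35/128
L_1(11/2) = (9/2)·(5/2)·(3/2)·(1/2)/[(1)·(-1)·(-2)·(-3)] = -45/32
L_2(11/2) = (9/2)·(7/2)·(3/2)·(1/2)/[(2)·(1)·(-1)·(-2)] = 189/64
L_3(11/2) = (9/2)·(7/2)·(5/2)·(1/2)/[(3)·(2)·(1)·(-1)] = -105/32
L_4(11/2) = (9/2)·(7/2)·(5/2)·(3/2)/[(4)·(3)·(2)·(1)] = 315/128
Sum: (-5)·(35/128) + (-1)·(-45/32) + 6·(189/64) + 6·(-105/32) + (-9)·(315/128) = -1541/64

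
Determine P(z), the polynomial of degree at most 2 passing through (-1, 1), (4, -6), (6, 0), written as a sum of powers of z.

P(z) = (22/35)z^2 - (23/7)z - 102/35

Build the Lagrange basis polynomials:
L_0(z) = (z - 4)(z - 6) / [35] = (1/35)z^2 - (2/7)z + 24/35
L_1(z) = (z + 1)(z - 6) / [-10] = -(1/10)z^2 + (1/2)z + 3/5
L_2(z) = (z + 1)(z - 4) / [14] = (1/14)z^2 - (3/14)z - 2/7
P(z) = 1·L_0 + (-6)·L_1 + 0·L_2
  1·L_0(z) = (1/35)z^2 - (2/7)z + 24/35
  (-6)·L_1(z) = (3/5)z^2 - 3z - 18/5
  0·L_2(z) = 0
Adding term by term: (22/35)z^2 - (23/7)z - 102/35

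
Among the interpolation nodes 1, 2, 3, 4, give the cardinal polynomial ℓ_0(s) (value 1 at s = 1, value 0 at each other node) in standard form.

ℓ_0(s) = (s - 2)(s - 3)(s - 4) / [(-1)·(-2)·(-3)]
       = (s^3 - 9s^2 + 26s - 24) / (-6)

ℓ_0(s) = -(1/6)s^3 + (3/2)s^2 - (13/3)s + 4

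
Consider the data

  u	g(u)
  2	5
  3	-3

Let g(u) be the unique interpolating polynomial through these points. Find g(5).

-19

Evaluate each Lagrange basis at u = 5:
L_0(5) = (2)/[(-1)] = -2
L_1(5) = (3)/[(1)] = 3
Sum: 5·(-2) + (-3)·(3) = -19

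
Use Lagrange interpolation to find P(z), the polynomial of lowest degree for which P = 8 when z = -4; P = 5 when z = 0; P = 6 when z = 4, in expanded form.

P(z) = (1/8)z^2 - (1/4)z + 5

L_0(z) = z(z - 4) / [32] = (1/32)z^2 - (1/8)z
L_1(z) = (z + 4)(z - 4) / [-16] = -(1/16)z^2 + 1
L_2(z) = (z + 4)z / [32] = (1/32)z^2 + (1/8)z
P(z) = 8·L_0 + 5·L_1 + 6·L_2
  8·L_0(z) = (1/4)z^2 - z
  5·L_1(z) = -(5/16)z^2 + 5
  6·L_2(z) = (3/16)z^2 + (3/4)z
Adding term by term: (1/8)z^2 - (1/4)z + 5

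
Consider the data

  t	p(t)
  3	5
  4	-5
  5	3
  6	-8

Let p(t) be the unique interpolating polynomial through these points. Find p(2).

Evaluate each Lagrange basis at t = 2:
L_0(2) = (-2)·(-3)·(-4)/[(-1)·(-2)·(-3)] = 4
L_1(2) = (-1)·(-3)·(-4)/[(1)·(-1)·(-2)] = -6
L_2(2) = (-1)·(-2)·(-4)/[(2)·(1)·(-1)] = 4
L_3(2) = (-1)·(-2)·(-3)/[(3)·(2)·(1)] = -1
Sum: 5·(4) + (-5)·(-6) + 3·(4) + (-8)·(-1) = 70

70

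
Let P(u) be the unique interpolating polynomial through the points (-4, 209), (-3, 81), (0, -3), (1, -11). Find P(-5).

427

Using Newton's divided-difference form:
P[-4,-3] = (81 - 209) / (-3 - (-4)) = -128
P[-3,0] = (-3 - 81) / (0 - (-3)) = -28
P[0,1] = (-11 - (-3)) / (1 - 0) = -8
P[-4,-3,0] = (-28 - (-128)) / (0 - (-4)) = 25
P[-3,0,1] = (-8 - (-28)) / (1 - (-3)) = 5
P[-4,-3,0,1] = (5 - 25) / (1 - (-4)) = -4
P(-5) = 209 + (-128)·(-1) + 25·(-1)·(-2) + (-4)·(-1)·(-2)·(-5) = 427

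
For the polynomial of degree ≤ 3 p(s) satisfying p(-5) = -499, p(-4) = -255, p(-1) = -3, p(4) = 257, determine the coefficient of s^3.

4

L_0(s) = (s + 4)(s + 1)(s - 4) / [-36] = -(1/36)s^3 - (1/36)s^2 + (4/9)s + 4/9
L_1(s) = (s + 5)(s + 1)(s - 4) / [24] = (1/24)s^3 + (1/12)s^2 - (19/24)s - 5/6
L_2(s) = (s + 5)(s + 4)(s - 4) / [-60] = -(1/60)s^3 - (1/12)s^2 + (4/15)s + 4/3
L_3(s) = (s + 5)(s + 4)(s + 1) / [360] = (1/360)s^3 + (1/36)s^2 + (29/360)s + 1/18
p(s) = (-499)·L_0 + (-255)·L_1 + (-3)·L_2 + 257·L_3
Only the coefficient of s^3 is needed; take it from each L_i and combine:
(-499)·(-1/36) + (-255)·(1/24) + (-3)·(-1/60) + 257·(1/360) = 4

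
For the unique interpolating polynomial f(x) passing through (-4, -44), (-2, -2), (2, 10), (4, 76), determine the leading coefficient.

1

Build the Lagrange basis polynomials:
L_0(x) = (x + 2)(x - 2)(x - 4) / [-96] = -(1/96)x^3 + (1/24)x^2 + (1/24)x - 1/6
L_1(x) = (x + 4)(x - 2)(x - 4) / [48] = (1/48)x^3 - (1/24)x^2 - (1/3)x + 2/3
L_2(x) = (x + 4)(x + 2)(x - 4) / [-48] = -(1/48)x^3 - (1/24)x^2 + (1/3)x + 2/3
L_3(x) = (x + 4)(x + 2)(x - 2) / [96] = (1/96)x^3 + (1/24)x^2 - (1/24)x - 1/6
f(x) = (-44)·L_0 + (-2)·L_1 + 10·L_2 + 76·L_3
Only the coefficient of x^3 is needed; take it from each L_i and combine:
(-44)·(-1/96) + (-2)·(1/48) + 10·(-1/48) + 76·(1/96) = 1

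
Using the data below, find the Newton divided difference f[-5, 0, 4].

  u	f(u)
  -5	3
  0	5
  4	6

-1/60

f[-5,0] = (5 - 3) / (0 - (-5)) = 2/5
f[0,4] = (6 - 5) / (4 - 0) = 1/4
f[-5,0,4] = (1/4 - 2/5) / (4 - (-5)) = -1/60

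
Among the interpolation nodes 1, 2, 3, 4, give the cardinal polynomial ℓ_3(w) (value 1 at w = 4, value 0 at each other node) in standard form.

ℓ_3(w) = (w - 1)(w - 2)(w - 3) / [(3)·(2)·(1)]
       = (w^3 - 6w^2 + 11w - 6) / (6)

ℓ_3(w) = (1/6)w^3 - w^2 + (11/6)w - 1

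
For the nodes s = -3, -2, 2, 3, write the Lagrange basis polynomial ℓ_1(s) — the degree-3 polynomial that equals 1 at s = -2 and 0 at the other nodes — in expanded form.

ℓ_1(s) = (1/20)s^3 - (1/10)s^2 - (9/20)s + 9/10

ℓ_1(s) = (s + 3)(s - 2)(s - 3) / [(1)·(-4)·(-5)]
       = (s^3 - 2s^2 - 9s + 18) / (20)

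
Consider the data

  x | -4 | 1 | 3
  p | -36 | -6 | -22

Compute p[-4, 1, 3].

p[-4,1] = (-6 - (-36)) / (1 - (-4)) = 6
p[1,3] = (-22 - (-6)) / (3 - 1) = -8
p[-4,1,3] = (-8 - 6) / (3 - (-4)) = -2

-2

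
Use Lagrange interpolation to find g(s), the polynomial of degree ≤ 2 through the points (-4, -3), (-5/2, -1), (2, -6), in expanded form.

g(s) = -(11/27)s^2 - (71/54)s - 47/27

Build the Lagrange basis polynomials:
L_0(s) = (s + 5/2)(s - 2) / [9] = (1/9)s^2 + (1/18)s - 5/9
L_1(s) = (s + 4)(s - 2) / [-27/4] = -(4/27)s^2 - (8/27)s + 32/27
L_2(s) = (s + 4)(s + 5/2) / [27] = (1/27)s^2 + (13/54)s + 10/27
g(s) = (-3)·L_0 + (-1)·L_1 + (-6)·L_2
  (-3)·L_0(s) = -(1/3)s^2 - (1/6)s + 5/3
  (-1)·L_1(s) = (4/27)s^2 + (8/27)s - 32/27
  (-6)·L_2(s) = -(2/9)s^2 - (13/9)s - 20/9
Adding term by term: -(11/27)s^2 - (71/54)s - 47/27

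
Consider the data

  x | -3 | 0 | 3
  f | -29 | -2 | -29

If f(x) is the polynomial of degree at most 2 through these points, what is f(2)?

-14

Evaluate each Lagrange basis at x = 2:
L_0(2) = (2)·(-1)/[(-3)·(-6)] = -1/9
L_1(2) = (5)·(-1)/[(3)·(-3)] = 5/9
L_2(2) = (5)·(2)/[(6)·(3)] = 5/9
Sum: (-29)·(-1/9) + (-2)·(5/9) + (-29)·(5/9) = -14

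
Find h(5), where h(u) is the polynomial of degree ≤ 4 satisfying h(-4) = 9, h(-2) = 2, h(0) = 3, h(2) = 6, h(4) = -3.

-297/16

Using Newton's divided-difference form:
h[-4,-2] = (2 - 9) / (-2 - (-4)) = -7/2
h[-2,0] = (3 - 2) / (0 - (-2)) = 1/2
h[0,2] = (6 - 3) / (2 - 0) = 3/2
h[2,4] = (-3 - 6) / (4 - 2) = -9/2
h[-4,-2,0] = (1/2 - (-7/2)) / (0 - (-4)) = 1
h[-2,0,2] = (3/2 - 1/2) / (2 - (-2)) = 1/4
h[0,2,4] = (-9/2 - 3/2) / (4 - 0) = -3/2
h[-4,-2,0,2] = (1/4 - 1) / (2 - (-4)) = -1/8
h[-2,0,2,4] = (-3/2 - 1/4) / (4 - (-2)) = -7/24
h[-4,-2,0,2,4] = (-7/24 - (-1/8)) / (4 - (-4)) = -1/48
h(5) = 9 + (-7/2)·(9) + 1·(9)·(7) + (-1/8)·(9)·(7)·(5) + (-1/48)·(9)·(7)·(5)·(3) = -297/16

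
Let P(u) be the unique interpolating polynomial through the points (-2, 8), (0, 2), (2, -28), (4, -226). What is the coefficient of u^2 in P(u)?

Build the Lagrange basis polynomials:
L_0(u) = u(u - 2)(u - 4) / [-48] = -(1/48)u^3 + (1/8)u^2 - (1/6)u
L_1(u) = (u + 2)(u - 2)(u - 4) / [16] = (1/16)u^3 - (1/4)u^2 - (1/4)u + 1
L_2(u) = (u + 2)u(u - 4) / [-16] = -(1/16)u^3 + (1/8)u^2 + (1/2)u
L_3(u) = (u + 2)u(u - 2) / [48] = (1/48)u^3 - (1/12)u
P(u) = 8·L_0 + 2·L_1 + (-28)·L_2 + (-226)·L_3
Only the coefficient of u^2 is needed; take it from each L_i and combine:
8·(1/8) + 2·(-1/4) + (-28)·(1/8) + (-226)·(0) = -3

-3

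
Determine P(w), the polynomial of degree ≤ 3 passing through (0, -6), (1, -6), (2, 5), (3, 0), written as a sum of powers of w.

P(w) = -(9/2)w^3 + 19w^2 - (29/2)w - 6

L_0(w) = (w - 1)(w - 2)(w - 3) / [-6] = -(1/6)w^3 + w^2 - (11/6)w + 1
L_1(w) = w(w - 2)(w - 3) / [2] = (1/2)w^3 - (5/2)w^2 + 3w
L_2(w) = w(w - 1)(w - 3) / [-2] = -(1/2)w^3 + 2w^2 - (3/2)w
L_3(w) = w(w - 1)(w - 2) / [6] = (1/6)w^3 - (1/2)w^2 + (1/3)w
P(w) = (-6)·L_0 + (-6)·L_1 + 5·L_2 + 0·L_3
  (-6)·L_0(w) = w^3 - 6w^2 + 11w - 6
  (-6)·L_1(w) = -3w^3 + 15w^2 - 18w
  5·L_2(w) = -(5/2)w^3 + 10w^2 - (15/2)w
  0·L_3(w) = 0
Adding term by term: -(9/2)w^3 + 19w^2 - (29/2)w - 6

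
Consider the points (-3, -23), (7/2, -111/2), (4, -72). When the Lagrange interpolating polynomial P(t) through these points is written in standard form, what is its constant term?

Build the Lagrange basis polynomials:
L_0(t) = (t - 7/2)(t - 4) / [91/2] = (2/91)t^2 - (15/91)t + 4/13
L_1(t) = (t + 3)(t - 4) / [-13/4] = -(4/13)t^2 + (4/13)t + 48/13
L_2(t) = (t + 3)(t - 7/2) / [7/2] = (2/7)t^2 - (1/7)t - 3
P(t) = (-23)·L_0 + (-111/2)·L_1 + (-72)·L_2
Only the constant term is needed; take it from each L_i and combine:
(-23)·(4/13) + (-111/2)·(48/13) + (-72)·(-3) = 4

4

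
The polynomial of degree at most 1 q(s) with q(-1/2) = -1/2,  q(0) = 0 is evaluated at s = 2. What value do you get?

2

L_0(2) = (2)/[(-1/2)] = -4
L_1(2) = (5/2)/[(1/2)] = 5
Sum: (-1/2)·(-4) + 0 = 2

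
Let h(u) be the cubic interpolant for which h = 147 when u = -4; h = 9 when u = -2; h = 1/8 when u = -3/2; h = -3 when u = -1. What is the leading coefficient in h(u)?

-3

Build the Lagrange basis polynomials:
L_0(u) = (u + 2)(u + 3/2)(u + 1) / [-15] = -(1/15)u^3 - (3/10)u^2 - (13/30)u - 1/5
L_1(u) = (u + 4)(u + 3/2)(u + 1) / [1] = u^3 + (13/2)u^2 + (23/2)u + 6
L_2(u) = (u + 4)(u + 2)(u + 1) / [-5/8] = -(8/5)u^3 - (56/5)u^2 - (112/5)u - 64/5
L_3(u) = (u + 4)(u + 2)(u + 3/2) / [3/2] = (2/3)u^3 + 5u^2 + (34/3)u + 8
h(u) = 147·L_0 + 9·L_1 + (1/8)·L_2 + (-3)·L_3
Only the coefficient of u^3 is needed; take it from each L_i and combine:
147·(-1/15) + 9·(1) + (1/8)·(-8/5) + (-3)·(2/3) = -3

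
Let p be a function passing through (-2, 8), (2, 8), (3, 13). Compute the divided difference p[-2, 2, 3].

p[-2,2] = (8 - 8) / (2 - (-2)) = 0
p[2,3] = (13 - 8) / (3 - 2) = 5
p[-2,2,3] = (5 - 0) / (3 - (-2)) = 1

1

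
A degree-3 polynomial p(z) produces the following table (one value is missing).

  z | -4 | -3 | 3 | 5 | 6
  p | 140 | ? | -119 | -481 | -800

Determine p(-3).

55

The 4 known values determine p uniquely (degree ≤ 3).
L_0(-3) = (-6)·(-8)·(-9)/[(-7)·(-9)·(-10)] = 24/35
L_1(-3) = (1)·(-8)·(-9)/[(7)·(-2)·(-3)] = 12/7
L_2(-3) = (1)·(-6)·(-9)/[(9)·(2)·(-1)] = -3
L_3(-3) = (1)·(-6)·(-8)/[(10)·(3)·(1)] = 8/5
Sum: 140·(24/35) + (-119)·(12/7) + (-481)·(-3) + (-800)·(8/5) = 55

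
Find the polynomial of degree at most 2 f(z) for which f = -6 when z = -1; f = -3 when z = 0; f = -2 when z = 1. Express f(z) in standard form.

f(z) = -z^2 + 2z - 3

Build the Lagrange basis polynomials:
L_0(z) = z(z - 1) / [2] = (1/2)z^2 - (1/2)z
L_1(z) = (z + 1)(z - 1) / [-1] = -z^2 + 1
L_2(z) = (z + 1)z / [2] = (1/2)z^2 + (1/2)z
f(z) = (-6)·L_0 + (-3)·L_1 + (-2)·L_2
  (-6)·L_0(z) = -3z^2 + 3z
  (-3)·L_1(z) = 3z^2 - 3
  (-2)·L_2(z) = -z^2 - z
Adding term by term: -z^2 + 2z - 3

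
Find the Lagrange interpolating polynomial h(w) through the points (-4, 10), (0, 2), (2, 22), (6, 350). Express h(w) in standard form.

h(w) = w^3 + 4w^2 - 2w + 2

Build the Lagrange basis polynomials:
L_0(w) = w(w - 2)(w - 6) / [-240] = -(1/240)w^3 + (1/30)w^2 - (1/20)w
L_1(w) = (w + 4)(w - 2)(w - 6) / [48] = (1/48)w^3 - (1/12)w^2 - (5/12)w + 1
L_2(w) = (w + 4)w(w - 6) / [-48] = -(1/48)w^3 + (1/24)w^2 + (1/2)w
L_3(w) = (w + 4)w(w - 2) / [240] = (1/240)w^3 + (1/120)w^2 - (1/30)w
h(w) = 10·L_0 + 2·L_1 + 22·L_2 + 350·L_3
  10·L_0(w) = -(1/24)w^3 + (1/3)w^2 - (1/2)w
  2·L_1(w) = (1/24)w^3 - (1/6)w^2 - (5/6)w + 2
  22·L_2(w) = -(11/24)w^3 + (11/12)w^2 + 11w
  350·L_3(w) = (35/24)w^3 + (35/12)w^2 - (35/3)w
Adding term by term: w^3 + 4w^2 - 2w + 2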